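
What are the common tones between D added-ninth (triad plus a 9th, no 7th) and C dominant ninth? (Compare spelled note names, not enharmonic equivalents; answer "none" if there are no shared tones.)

D added-ninth = D, F-sharp, A, E.
C dominant ninth = C, E, G, B-flat, D.
Shared: D, E.

D, E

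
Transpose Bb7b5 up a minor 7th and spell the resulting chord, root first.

Bb up a minor 7th → Ab. New chord: Ab dominant seventh flat five.
Ab — root
C — major 3rd
Ebb — diminished 5th
Gb — minor 7th

Ab, C, Ebb, Gb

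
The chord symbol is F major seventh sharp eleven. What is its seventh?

F major seventh sharp eleven is built on F; its 7th is a major 7th above the root.
A seventh above F uses the letter E, and the major 7th above F is E.

E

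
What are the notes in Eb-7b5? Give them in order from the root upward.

Eb-7b5 is a half-diminished seventh built on Eb.
Root: Eb
Minor 3rd (3rd): Gb
Diminished 5th (5th): Bbb
Minor 7th (7th): Db

Eb  Gb  Bbb  Db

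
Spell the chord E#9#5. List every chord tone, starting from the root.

E#9#5 is a dominant ninth sharp five built on E#.
root → E#
3rd (major 3rd) → G##
5th (augmented 5th) → B##
7th (minor 7th) → D#
9th (major 9th) → F##

E#  G##  B##  D#  F##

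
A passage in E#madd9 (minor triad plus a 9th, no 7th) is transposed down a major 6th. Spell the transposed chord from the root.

E# down a major 6th → G#. New chord: G# minor added-ninth.
root → G#
3rd (minor 3rd) → B
5th (perfect 5th) → D#
9th (major 9th) → A#

G# – B – D# – A#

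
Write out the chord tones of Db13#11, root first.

Root Db, quality dominant thirteenth sharp eleven:
root → Db
3rd (major 3rd) → F
5th (perfect 5th) → Ab
7th (minor 7th) → Cb
9th (major 9th) → Eb
11th (augmented 11th) → G
13th (major 13th) → Bb

Db, F, Ab, Cb, Eb, G, Bb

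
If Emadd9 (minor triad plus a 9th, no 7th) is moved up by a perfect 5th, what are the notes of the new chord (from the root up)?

B D F# C#

Transposed root: E → B (perfect 5th up). So we spell B minor added-ninth:
- root: B
- minor 3rd: D
- perfect 5th: F#
- major 9th: C#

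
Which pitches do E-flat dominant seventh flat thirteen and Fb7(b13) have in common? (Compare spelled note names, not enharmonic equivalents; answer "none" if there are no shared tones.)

C♭

E-flat dominant seventh flat thirteen: E♭ G B♭ D♭ C♭
Fb7(b13): F♭ A♭ C♭ E𝄫 D𝄫
Common to both → C♭.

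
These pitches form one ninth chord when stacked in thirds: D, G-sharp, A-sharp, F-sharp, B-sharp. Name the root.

Stacking in thirds gives G-sharp – B-sharp – D – F-sharp – A-sharp, so G-sharp is the root — G-sharp dominant ninth flat five.

G-sharp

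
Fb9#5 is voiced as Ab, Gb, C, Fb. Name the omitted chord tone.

The full Fb9#5 chord is Fb, Ab, C, Ebb, Gb.
Comparing with the voicing, the minor 7th (7th) — Ebb — is absent.

Ebb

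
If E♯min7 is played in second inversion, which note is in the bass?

E♯min7 = E#–G#–B#–D#. Second inversion → fifth in the bass = B#.

B#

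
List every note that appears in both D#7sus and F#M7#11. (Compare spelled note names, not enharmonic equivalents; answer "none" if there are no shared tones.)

A#, C#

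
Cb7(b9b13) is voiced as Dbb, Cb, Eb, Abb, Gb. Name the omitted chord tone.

Bbb

Cb7(b9b13) = Cb, Eb, Gb, Bbb, Dbb, Abb. The voicing lacks the 7th (minor 7th), Bbb.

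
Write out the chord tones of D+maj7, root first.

D F# A# C#

Root D, quality augmented major seventh:
D — root
F# — major 3rd
A# — augmented 5th
C# — major 7th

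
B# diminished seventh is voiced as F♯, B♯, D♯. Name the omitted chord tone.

The full B# diminished seventh chord is B♯, D♯, F♯, A.
Comparing with the voicing, the diminished 7th (7th) — A — is absent.

A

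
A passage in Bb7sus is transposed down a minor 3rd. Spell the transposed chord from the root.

B♭ down a minor 3rd → G. New chord: G dominant seventh suspended fourth.
Root: G
Perfect 4th (4th): C
Perfect 5th (5th): D
Minor 7th (7th): F

G  C  D  F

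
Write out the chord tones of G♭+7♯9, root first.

Gb Bb D Fb A

G♭+7♯9 is a dominant seventh sharp nine sharp five built on Gb.
Gb — root
Bb — major 3rd
D — augmented 5th
Fb — minor 7th
A — augmented 9th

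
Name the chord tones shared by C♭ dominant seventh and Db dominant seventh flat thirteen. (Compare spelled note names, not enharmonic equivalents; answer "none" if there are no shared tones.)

C-flat  B-double-flat

C♭ dominant seventh: C-flat E-flat G-flat B-double-flat
Db dominant seventh flat thirteen: D-flat F A-flat C-flat B-double-flat
Common to both → C-flat, B-double-flat.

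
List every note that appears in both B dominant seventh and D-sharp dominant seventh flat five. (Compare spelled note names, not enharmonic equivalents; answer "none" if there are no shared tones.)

D-sharp  A

B dominant seventh = B, D-sharp, F-sharp, A.
D-sharp dominant seventh flat five = D-sharp, F-double-sharp, A, C-sharp.
Shared: D-sharp, A.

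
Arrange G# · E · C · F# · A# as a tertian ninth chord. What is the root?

Stacking in thirds gives F# – A# – C – E – G#, so F# is the root — F# dominant ninth flat five.

F#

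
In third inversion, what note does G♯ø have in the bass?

G♯ø in root position is G#–B–D–F#.
Third inversion places the seventh in the bass, which is F#.

F#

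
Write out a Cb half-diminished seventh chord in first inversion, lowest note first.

Ebb  Gbb  Bbb  Cb

In root position, Cb half-diminished seventh is Cb–Ebb–Gbb–Bbb.
First inversion puts the third (Ebb) in the bass.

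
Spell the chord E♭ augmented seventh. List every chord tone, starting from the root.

E♭ G B D♭

E♭ augmented seventh is an augmented seventh built on E♭.
E♭ — root
G — major 3rd
B — augmented 5th
D♭ — minor 7th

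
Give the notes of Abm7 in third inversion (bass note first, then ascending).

Gb  Ab  Cb  Eb

In root position, Abm7 is Ab–Cb–Eb–Gb.
Third inversion puts the seventh (Gb) in the bass.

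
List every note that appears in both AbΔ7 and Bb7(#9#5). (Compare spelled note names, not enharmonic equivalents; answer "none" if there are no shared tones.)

Ab

AbΔ7: Ab C Eb G
Bb7(#9#5): Bb D F# Ab C#
Common to both → Ab.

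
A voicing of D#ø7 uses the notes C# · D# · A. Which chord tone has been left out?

F#

The full D#ø7 chord is D#, F#, A, C#.
Comparing with the voicing, the minor 3rd (3rd) — F# — is absent.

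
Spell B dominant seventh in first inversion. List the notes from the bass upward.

D-sharp, F-sharp, A, B

In root position, B dominant seventh is B–D-sharp–F-sharp–A.
First inversion puts the third (D-sharp) in the bass.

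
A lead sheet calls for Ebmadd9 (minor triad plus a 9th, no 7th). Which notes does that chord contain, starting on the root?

Ebmadd9: minor added-ninth on Eb.
Root: Eb
Minor 3rd (3rd): Gb
Perfect 5th (5th): Bb
Major 9th (9th): F

Eb, Gb, Bb, F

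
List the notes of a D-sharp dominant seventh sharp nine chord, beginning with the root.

D-sharp – F-double-sharp – A-sharp – C-sharp – E-double-sharp

D-sharp dominant seventh sharp nine is a dominant seventh sharp nine built on D-sharp.
- root: D-sharp
- major 3rd: F-double-sharp
- perfect 5th: A-sharp
- minor 7th: C-sharp
- augmented 9th: E-double-sharp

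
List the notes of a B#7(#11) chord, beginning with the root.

B♯  D𝄪  F𝄪  A♯  E𝄪

B#7(#11) is a dominant seventh sharp eleven built on B♯.
- root: B♯
- major 3rd: D𝄪
- perfect 5th: F𝄪
- minor 7th: A♯
- augmented 11th: E𝄪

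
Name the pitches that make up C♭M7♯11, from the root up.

C♭M7♯11 is a major seventh sharp eleven built on C♭.
C♭ — root
E♭ — major 3rd
G♭ — perfect 5th
B♭ — major 7th
F — augmented 11th

C♭, E♭, G♭, B♭, F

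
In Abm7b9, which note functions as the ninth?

Bbb

Root of Abm7b9 = Ab. The 9th is a minor 9th: Ab up a minor 9th → Bbb.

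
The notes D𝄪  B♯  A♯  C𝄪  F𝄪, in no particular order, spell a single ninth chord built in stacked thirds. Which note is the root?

B♯

Stacking in thirds gives B♯ – D𝄪 – F𝄪 – A♯ – C𝄪, so B♯ is the root — B♯ dominant ninth.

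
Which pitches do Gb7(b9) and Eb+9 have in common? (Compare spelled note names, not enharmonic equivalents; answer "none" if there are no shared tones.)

Gb7(b9) = G♭, B♭, D♭, F♭, A𝄫.
Eb+9 = E♭, G, B, D♭, F.
Shared: D♭.

D♭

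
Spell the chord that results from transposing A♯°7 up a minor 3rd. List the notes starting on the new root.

C#  E  G  Bb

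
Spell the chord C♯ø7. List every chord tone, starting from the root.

C# E G B

C♯ø7: half-diminished seventh on C#.
- root: C#
- minor 3rd: E
- diminished 5th: G
- minor 7th: B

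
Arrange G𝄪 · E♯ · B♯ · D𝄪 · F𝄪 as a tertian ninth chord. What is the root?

E♯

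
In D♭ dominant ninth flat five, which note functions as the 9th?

Eb

D♭ dominant ninth flat five is built on Db; its 9th is a major 9th above the root.
A second above D uses the letter E, and the major 9th above Db is Eb.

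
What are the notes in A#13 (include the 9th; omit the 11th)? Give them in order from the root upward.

A#13 is a dominant thirteenth built on A#.
- root: A#
- major 3rd: C##
- perfect 5th: E#
- minor 7th: G#
- major 9th: B#
- major 13th: F##

A#  C##  E#  G#  B#  F##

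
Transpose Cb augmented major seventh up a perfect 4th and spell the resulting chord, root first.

Transposed root: Cb → Fb (perfect 4th up). So we spell Fb augmented major seventh:
Fb — root
Ab — major 3rd
C — augmented 5th
Eb — major 7th

Fb  Ab  C  Eb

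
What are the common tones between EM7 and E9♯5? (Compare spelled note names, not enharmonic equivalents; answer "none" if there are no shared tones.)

E – G#

EM7: E G# B D#
E9♯5: E G# B# D F#
Common to both → E, G#.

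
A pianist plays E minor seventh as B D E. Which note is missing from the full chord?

The full E minor seventh chord is E, G, B, D.
Comparing with the voicing, the minor 3rd (3rd) — G — is absent.

G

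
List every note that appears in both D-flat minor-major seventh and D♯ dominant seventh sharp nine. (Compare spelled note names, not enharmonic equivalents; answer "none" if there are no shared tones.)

none

D-flat minor-major seventh: Db Fb Ab C
D♯ dominant seventh sharp nine: D# F## A# C# E##
Common to both → none.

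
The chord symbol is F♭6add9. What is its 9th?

Gb

F♭6add9 is built on Fb; its 9th is a major 9th above the root.
A second above F uses the letter G, and the major 9th above Fb is Gb.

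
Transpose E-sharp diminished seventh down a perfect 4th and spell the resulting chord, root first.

Transposed root: E# → B# (perfect 4th down). So we spell B# diminished seventh:
root → B#
3rd (minor 3rd) → D#
5th (diminished 5th) → F#
7th (diminished 7th) → A

B#, D#, F#, A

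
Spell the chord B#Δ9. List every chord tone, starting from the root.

B#Δ9 is a major ninth built on B#.
root → B#
3rd (major 3rd) → D##
5th (perfect 5th) → F##
7th (major 7th) → A##
9th (major 9th) → C##

B#, D##, F##, A##, C##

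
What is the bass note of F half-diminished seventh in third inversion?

F half-diminished seventh in root position is F–Ab–Cb–Eb.
Third inversion places the seventh in the bass, which is Eb.

Eb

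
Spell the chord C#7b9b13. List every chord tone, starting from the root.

C#7b9b13 is a dominant seventh flat nine flat thirteen built on C♯.
root → C♯
3rd (major 3rd) → E♯
5th (perfect 5th) → G♯
7th (minor 7th) → B
9th (minor 9th) → D
13th (minor 13th) → A

C♯ E♯ G♯ B D A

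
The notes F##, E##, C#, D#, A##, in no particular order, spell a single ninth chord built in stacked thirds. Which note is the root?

Arranged so that each adjacent pair is a third by letter name: D# – F## – A## – C# – E##.
The bottom of that stack, D#, is the root (this is D# dominant seventh sharp nine sharp five).

D#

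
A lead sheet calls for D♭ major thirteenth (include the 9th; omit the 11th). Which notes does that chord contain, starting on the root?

Root Db, quality major thirteenth:
- root: Db
- major 3rd: F
- perfect 5th: Ab
- major 7th: C
- major 9th: Eb
- major 13th: Bb

Db, F, Ab, C, Eb, Bb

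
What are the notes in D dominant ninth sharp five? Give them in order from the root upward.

D  F♯  A♯  C  E

D dominant ninth sharp five is a dominant ninth sharp five built on D.
root → D
3rd (major 3rd) → F♯
5th (augmented 5th) → A♯
7th (minor 7th) → C
9th (major 9th) → E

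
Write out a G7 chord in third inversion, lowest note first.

G7 = G–B–D–F; third inversion → seventh (F) lowest.

F G B D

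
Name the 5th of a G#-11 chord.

D#

Root of G#-11 = G#. The 5th is a perfect 5th: G# up a perfect 5th → D#.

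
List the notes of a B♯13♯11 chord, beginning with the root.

B# – D## – F## – A# – C## – E## – G##

B♯13♯11: dominant thirteenth sharp eleven on B#.
Root: B#
Major 3rd (3rd): D##
Perfect 5th (5th): F##
Minor 7th (7th): A#
Major 9th (9th): C##
Augmented 11th (11th): E##
Major 13th (13th): G##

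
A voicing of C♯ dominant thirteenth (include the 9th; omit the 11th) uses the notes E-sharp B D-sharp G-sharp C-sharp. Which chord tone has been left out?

C♯ dominant thirteenth = C-sharp, E-sharp, G-sharp, B, D-sharp, A-sharp. The voicing lacks the 13th (major 13th), A-sharp.

A-sharp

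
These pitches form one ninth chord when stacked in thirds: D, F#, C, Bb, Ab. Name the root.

Stacking in thirds gives Bb – D – F# – Ab – C, so Bb is the root — Bb dominant ninth sharp five.

Bb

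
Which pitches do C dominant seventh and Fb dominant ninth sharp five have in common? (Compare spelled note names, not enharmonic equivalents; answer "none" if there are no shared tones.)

C dominant seventh = C, E, G, B-flat.
Fb dominant ninth sharp five = F-flat, A-flat, C, E-double-flat, G-flat.
Shared: C.

C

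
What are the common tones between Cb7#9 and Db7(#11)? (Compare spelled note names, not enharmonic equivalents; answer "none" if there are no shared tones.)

Cb

Cb7#9 = Cb, Eb, Gb, Bbb, D.
Db7(#11) = Db, F, Ab, Cb, G.
Shared: Cb.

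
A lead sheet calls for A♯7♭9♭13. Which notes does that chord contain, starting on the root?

A♯ – C𝄪 – E♯ – G♯ – B – F♯

A♯7♭9♭13: dominant seventh flat nine flat thirteen on A♯.
root → A♯
3rd (major 3rd) → C𝄪
5th (perfect 5th) → E♯
7th (minor 7th) → G♯
9th (minor 9th) → B
13th (minor 13th) → F♯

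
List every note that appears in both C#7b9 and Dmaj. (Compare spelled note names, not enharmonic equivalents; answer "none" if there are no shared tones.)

C#7b9: C♯ E♯ G♯ B D
Dmaj: D F♯ A
Common to both → D.

D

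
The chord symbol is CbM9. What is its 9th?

Root of CbM9 = C♭. The 9th is a major 9th: C♭ up a major 9th → D♭.

D♭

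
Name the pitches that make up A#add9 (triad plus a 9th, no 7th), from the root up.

A#, C##, E#, B#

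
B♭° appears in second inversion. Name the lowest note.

Fb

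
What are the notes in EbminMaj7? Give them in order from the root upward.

Eb Gb Bb D

EbminMaj7: minor-major seventh on Eb.
- root: Eb
- minor 3rd: Gb
- perfect 5th: Bb
- major 7th: D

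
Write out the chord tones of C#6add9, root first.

C#6add9: six-nine on C#.
root → C#
3rd (major 3rd) → E#
5th (perfect 5th) → G#
6th (major 6th) → A#
9th (major 9th) → D#

C# E# G# A# D#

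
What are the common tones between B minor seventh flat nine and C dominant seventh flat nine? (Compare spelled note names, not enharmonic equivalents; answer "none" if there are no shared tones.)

C

B minor seventh flat nine: B D F# A C
C dominant seventh flat nine: C E G Bb Db
Common to both → C.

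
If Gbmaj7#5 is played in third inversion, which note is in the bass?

F

Gbmaj7#5 = Gb–Bb–D–F. Third inversion → seventh in the bass = F.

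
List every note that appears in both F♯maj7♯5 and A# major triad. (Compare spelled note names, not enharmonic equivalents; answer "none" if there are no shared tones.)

A#, C##, E#

F♯maj7♯5 = F#, A#, C##, E#.
A# major triad = A#, C##, E#.
Shared: A#, C##, E#.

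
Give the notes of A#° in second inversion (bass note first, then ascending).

E, A♯, C♯

In root position, A#° is A♯–C♯–E.
Second inversion puts the fifth (E) in the bass.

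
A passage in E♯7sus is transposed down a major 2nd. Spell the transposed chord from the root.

D#, G#, A#, C#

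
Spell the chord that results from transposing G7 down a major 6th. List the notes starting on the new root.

Transposed root: G → B♭ (major 6th down). So we spell B♭ dominant seventh:
root → B♭
3rd (major 3rd) → D
5th (perfect 5th) → F
7th (minor 7th) → A♭

B♭, D, F, A♭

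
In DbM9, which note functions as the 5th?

Ab

DbM9 is built on Db; its 5th is a perfect 5th above the root.
A fifth above D uses the letter A, and the perfect 5th above Db is Ab.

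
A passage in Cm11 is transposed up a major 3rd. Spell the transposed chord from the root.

E G B D F# A

A major 3rd up from C is E, so the new chord is E minor eleventh.
E — root
G — minor 3rd
B — perfect 5th
D — minor 7th
F# — major 9th
A — perfect 11th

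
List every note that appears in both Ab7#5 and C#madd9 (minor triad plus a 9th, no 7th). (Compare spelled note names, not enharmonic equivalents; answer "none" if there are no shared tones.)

Ab7#5 = A♭, C, E, G♭.
C#madd9 = C♯, E, G♯, D♯.
Shared: E.

E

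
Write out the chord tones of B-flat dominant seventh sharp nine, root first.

Bb, D, F, Ab, C#

B-flat dominant seventh sharp nine: dominant seventh sharp nine on Bb.
Root: Bb
Major 3rd (3rd): D
Perfect 5th (5th): F
Minor 7th (7th): Ab
Augmented 9th (9th): C#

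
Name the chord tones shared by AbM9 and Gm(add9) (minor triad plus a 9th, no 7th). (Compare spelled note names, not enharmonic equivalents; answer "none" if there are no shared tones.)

G – Bb

AbM9 = Ab, C, Eb, G, Bb.
Gm(add9) = G, Bb, D, A.
Shared: G, Bb.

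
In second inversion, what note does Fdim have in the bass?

Cb

Fdim in root position is F–Ab–Cb.
Second inversion places the fifth in the bass, which is Cb.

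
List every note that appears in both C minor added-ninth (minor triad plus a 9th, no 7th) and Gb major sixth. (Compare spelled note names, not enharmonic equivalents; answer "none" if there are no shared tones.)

E♭

C minor added-ninth = C, E♭, G, D.
Gb major sixth = G♭, B♭, D♭, E♭.
Shared: E♭.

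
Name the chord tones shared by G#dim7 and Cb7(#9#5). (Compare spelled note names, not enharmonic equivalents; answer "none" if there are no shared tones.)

D

G#dim7: G# B D F
Cb7(#9#5): Cb Eb G Bbb D
Common to both → D.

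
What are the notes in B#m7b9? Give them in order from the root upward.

B♯ – D♯ – F𝄪 – A♯ – C♯

Root B♯, quality minor seventh flat nine:
root → B♯
3rd (minor 3rd) → D♯
5th (perfect 5th) → F𝄪
7th (minor 7th) → A♯
9th (minor 9th) → C♯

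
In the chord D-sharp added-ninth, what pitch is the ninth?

D-sharp added-ninth is built on D-sharp; its 9th is a major 9th above the root.
A second above D uses the letter E, and the major 9th above D-sharp is E-sharp.

E-sharp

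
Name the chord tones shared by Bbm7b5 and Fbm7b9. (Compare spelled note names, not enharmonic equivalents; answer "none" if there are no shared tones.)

Fb

Bbm7b5: Bb Db Fb Ab
Fbm7b9: Fb Abb Cb Ebb Gbb
Common to both → Fb.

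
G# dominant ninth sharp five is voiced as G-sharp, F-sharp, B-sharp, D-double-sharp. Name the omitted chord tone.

A-sharp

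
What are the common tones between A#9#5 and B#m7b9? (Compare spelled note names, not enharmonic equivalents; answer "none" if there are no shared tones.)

A♯ B♯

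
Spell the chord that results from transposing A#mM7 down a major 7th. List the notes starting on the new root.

B, D, F♯, A♯

A♯ down a major 7th → B. New chord: B minor-major seventh.
root → B
3rd (minor 3rd) → D
5th (perfect 5th) → F♯
7th (major 7th) → A♯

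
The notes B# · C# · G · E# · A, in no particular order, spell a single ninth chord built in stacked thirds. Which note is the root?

Stacking in thirds gives A – C# – E# – G – B#, so A is the root — A dominant seventh sharp nine sharp five.

A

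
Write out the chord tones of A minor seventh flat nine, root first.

Root A, quality minor seventh flat nine:
root → A
3rd (minor 3rd) → C
5th (perfect 5th) → E
7th (minor 7th) → G
9th (minor 9th) → B-flat

A – C – E – G – B-flat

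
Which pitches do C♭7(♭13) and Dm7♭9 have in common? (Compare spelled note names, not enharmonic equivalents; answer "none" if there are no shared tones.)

Eb

C♭7(♭13) = Cb, Eb, Gb, Bbb, Abb.
Dm7♭9 = D, F, A, C, Eb.
Shared: Eb.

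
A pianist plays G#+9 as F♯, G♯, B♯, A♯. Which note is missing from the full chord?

D𝄪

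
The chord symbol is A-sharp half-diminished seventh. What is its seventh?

G-sharp

A-sharp half-diminished seventh is built on A-sharp; its 7th is a minor 7th above the root.
A seventh above A uses the letter G, and the minor 7th above A-sharp is G-sharp.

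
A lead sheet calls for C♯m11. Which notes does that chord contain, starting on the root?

C#, E, G#, B, D#, F#

C♯m11: minor eleventh on C#.
root → C#
3rd (minor 3rd) → E
5th (perfect 5th) → G#
7th (minor 7th) → B
9th (major 9th) → D#
11th (perfect 11th) → F#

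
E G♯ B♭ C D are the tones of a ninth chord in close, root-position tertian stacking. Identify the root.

Stacking in thirds gives C – E – G♯ – B♭ – D, so C is the root — C dominant ninth sharp five.

C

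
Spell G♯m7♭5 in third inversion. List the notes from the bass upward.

In root position, G♯m7♭5 is G#–B–D–F#.
Third inversion puts the seventh (F#) in the bass.

F#, G#, B, D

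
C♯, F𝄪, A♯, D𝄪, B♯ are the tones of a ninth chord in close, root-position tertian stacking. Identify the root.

B♯

Stacking in thirds gives B♯ – D𝄪 – F𝄪 – A♯ – C♯, so B♯ is the root — B♯ dominant seventh flat nine.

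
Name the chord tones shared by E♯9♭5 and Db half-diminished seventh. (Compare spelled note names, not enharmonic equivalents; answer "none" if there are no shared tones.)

E♯9♭5 = E#, G##, B, D#, F##.
Db half-diminished seventh = Db, Fb, Abb, Cb.
Shared: none.

none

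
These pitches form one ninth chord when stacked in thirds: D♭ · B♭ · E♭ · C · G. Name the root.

Stacking in thirds gives C – E♭ – G – B♭ – D♭, so C is the root — C minor seventh flat nine.

C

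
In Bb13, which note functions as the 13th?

Bb13 is built on Bb; its 13th is a major 13th above the root.
A sixth above B uses the letter G, and the major 13th above Bb is G.

G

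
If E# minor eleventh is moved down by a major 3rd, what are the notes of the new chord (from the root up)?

C-sharp, E, G-sharp, B, D-sharp, F-sharp

E-sharp down a major 3rd → C-sharp. New chord: C-sharp minor eleventh.
root → C-sharp
3rd (minor 3rd) → E
5th (perfect 5th) → G-sharp
7th (minor 7th) → B
9th (major 9th) → D-sharp
11th (perfect 11th) → F-sharp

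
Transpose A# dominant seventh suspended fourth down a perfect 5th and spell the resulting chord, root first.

D♯ – G♯ – A♯ – C♯

A perfect 5th down from A♯ is D♯, so the new chord is D♯ dominant seventh suspended fourth.
root → D♯
4th (perfect 4th) → G♯
5th (perfect 5th) → A♯
7th (minor 7th) → C♯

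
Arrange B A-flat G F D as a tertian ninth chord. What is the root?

Arranged so that each adjacent pair is a third by letter name: G – B – D – F – A-flat.
The bottom of that stack, G, is the root (this is G dominant seventh flat nine).

G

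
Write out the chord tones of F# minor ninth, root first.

F# minor ninth is a minor ninth built on F#.
F# — root
A — minor 3rd
C# — perfect 5th
E — minor 7th
G# — major 9th

F# A C# E G#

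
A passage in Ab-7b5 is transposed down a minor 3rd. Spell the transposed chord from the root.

Transposed root: Ab → F (minor 3rd down). So we spell F half-diminished seventh:
- root: F
- minor 3rd: Ab
- diminished 5th: Cb
- minor 7th: Eb

F – Ab – Cb – Eb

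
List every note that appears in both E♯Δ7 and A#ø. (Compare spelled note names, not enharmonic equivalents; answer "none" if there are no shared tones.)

E♯Δ7: E# G## B# D##
A#ø: A# C# E G#
Common to both → none.

none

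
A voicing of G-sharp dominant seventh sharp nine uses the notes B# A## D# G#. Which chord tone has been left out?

F#

The full G-sharp dominant seventh sharp nine chord is G#, B#, D#, F#, A##.
Comparing with the voicing, the minor 7th (7th) — F# — is absent.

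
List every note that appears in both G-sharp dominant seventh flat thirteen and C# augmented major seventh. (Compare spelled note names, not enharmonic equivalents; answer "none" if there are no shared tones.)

B-sharp

G-sharp dominant seventh flat thirteen = G-sharp, B-sharp, D-sharp, F-sharp, E.
C# augmented major seventh = C-sharp, E-sharp, G-double-sharp, B-sharp.
Shared: B-sharp.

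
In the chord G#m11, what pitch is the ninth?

Root of G#m11 = G♯. The 9th is a major 9th: G♯ up a major 9th → A♯.

A♯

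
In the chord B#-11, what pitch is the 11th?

B#-11 is built on B♯; its 11th is a perfect 11th above the root.
A fourth above B uses the letter E, and the perfect 11th above B♯ is E♯.

E♯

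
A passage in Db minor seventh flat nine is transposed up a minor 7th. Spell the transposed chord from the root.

Transposed root: D-flat → C-flat (minor 7th up). So we spell C-flat minor seventh flat nine:
C-flat — root
E-double-flat — minor 3rd
G-flat — perfect 5th
B-double-flat — minor 7th
D-double-flat — minor 9th

C-flat, E-double-flat, G-flat, B-double-flat, D-double-flat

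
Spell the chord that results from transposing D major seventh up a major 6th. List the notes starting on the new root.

D up a major 6th → B. New chord: B major seventh.
- root: B
- major 3rd: D#
- perfect 5th: F#
- major 7th: A#

B, D#, F#, A#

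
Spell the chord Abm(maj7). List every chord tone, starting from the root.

A♭ – C♭ – E♭ – G

Abm(maj7): minor-major seventh on A♭.
A♭ — root
C♭ — minor 3rd
E♭ — perfect 5th
G — major 7th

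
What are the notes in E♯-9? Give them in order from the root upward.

E# G# B# D# F##

E♯-9 is a minor ninth built on E#.
- root: E#
- minor 3rd: G#
- perfect 5th: B#
- minor 7th: D#
- major 9th: F##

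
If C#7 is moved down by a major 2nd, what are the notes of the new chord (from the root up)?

B  D#  F#  A

Transposed root: C# → B (major 2nd down). So we spell B dominant seventh:
Root: B
Major 3rd (3rd): D#
Perfect 5th (5th): F#
Minor 7th (7th): A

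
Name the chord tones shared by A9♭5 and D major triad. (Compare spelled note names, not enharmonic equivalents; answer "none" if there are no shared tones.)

A

A9♭5 = A, C#, Eb, G, B.
D major triad = D, F#, A.
Shared: A.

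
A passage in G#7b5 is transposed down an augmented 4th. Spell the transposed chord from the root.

G# down an augmented 4th → D. New chord: D dominant seventh flat five.
D — root
F# — major 3rd
Ab — diminished 5th
C — minor 7th

D, F#, Ab, C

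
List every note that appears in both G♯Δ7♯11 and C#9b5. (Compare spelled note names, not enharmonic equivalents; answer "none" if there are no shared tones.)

D#

G♯Δ7♯11 = G#, B#, D#, F##, C##.
C#9b5 = C#, E#, G, B, D#.
Shared: D#.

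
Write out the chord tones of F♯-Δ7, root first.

F# A C# E#

F♯-Δ7 is a minor-major seventh built on F#.
root → F#
3rd (minor 3rd) → A
5th (perfect 5th) → C#
7th (major 7th) → E#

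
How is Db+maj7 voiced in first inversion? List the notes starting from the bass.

F, A, C, D♭

In root position, Db+maj7 is D♭–F–A–C.
First inversion puts the third (F) in the bass.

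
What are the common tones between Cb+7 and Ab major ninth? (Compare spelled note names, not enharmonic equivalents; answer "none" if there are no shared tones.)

Cb+7: Cb Eb G Bbb
Ab major ninth: Ab C Eb G Bb
Common to both → Eb, G.

Eb – G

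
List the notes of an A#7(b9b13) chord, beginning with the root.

Root A#, quality dominant seventh flat nine flat thirteen:
root → A#
3rd (major 3rd) → C##
5th (perfect 5th) → E#
7th (minor 7th) → G#
9th (minor 9th) → B
13th (minor 13th) → F#

A#  C##  E#  G#  B  F#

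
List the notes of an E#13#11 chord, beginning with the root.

E# – G## – B# – D# – F## – A## – C##

Root E#, quality dominant thirteenth sharp eleven:
- root: E#
- major 3rd: G##
- perfect 5th: B#
- minor 7th: D#
- major 9th: F##
- augmented 11th: A##
- major 13th: C##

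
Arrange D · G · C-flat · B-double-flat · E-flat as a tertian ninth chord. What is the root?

C-flat

Stacking in thirds gives C-flat – E-flat – G – B-double-flat – D, so C-flat is the root — C-flat dominant seventh sharp nine sharp five.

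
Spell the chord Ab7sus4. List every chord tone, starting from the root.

Ab7sus4 is a dominant seventh suspended fourth built on A♭.
Root: A♭
Perfect 4th (4th): D♭
Perfect 5th (5th): E♭
Minor 7th (7th): G♭

A♭ D♭ E♭ G♭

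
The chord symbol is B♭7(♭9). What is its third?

D

B♭7(♭9) is built on Bb; its 3rd is a major 3rd above the root.
A third above B uses the letter D, and the major 3rd above Bb is D.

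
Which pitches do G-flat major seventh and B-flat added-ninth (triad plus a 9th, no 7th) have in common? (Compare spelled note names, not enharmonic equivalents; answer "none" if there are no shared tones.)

G-flat major seventh = G-flat, B-flat, D-flat, F.
B-flat added-ninth = B-flat, D, F, C.
Shared: B-flat, F.

B-flat, F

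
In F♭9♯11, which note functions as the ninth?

F♭9♯11 is built on Fb; its 9th is a major 9th above the root.
A second above F uses the letter G, and the major 9th above Fb is Gb.

Gb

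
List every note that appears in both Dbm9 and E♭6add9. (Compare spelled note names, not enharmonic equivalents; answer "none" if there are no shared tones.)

Dbm9 = Db, Fb, Ab, Cb, Eb.
E♭6add9 = Eb, G, Bb, C, F.
Shared: Eb.

Eb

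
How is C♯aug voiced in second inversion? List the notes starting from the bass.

G##, C#, E#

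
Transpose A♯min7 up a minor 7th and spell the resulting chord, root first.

A minor 7th up from A♯ is G♯, so the new chord is G♯ minor seventh.
G♯ — root
B — minor 3rd
D♯ — perfect 5th
F♯ — minor 7th

G♯ – B – D♯ – F♯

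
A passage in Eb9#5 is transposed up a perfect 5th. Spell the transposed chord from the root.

B♭, D, F♯, A♭, C

Transposed root: E♭ → B♭ (perfect 5th up). So we spell B♭ dominant ninth sharp five:
B♭ — root
D — major 3rd
F♯ — augmented 5th
A♭ — minor 7th
C — major 9th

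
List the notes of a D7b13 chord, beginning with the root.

D  F♯  A  C  B♭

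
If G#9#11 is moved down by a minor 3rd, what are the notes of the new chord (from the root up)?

Transposed root: G# → E# (minor 3rd down). So we spell E# dominant ninth sharp eleven:
root → E#
3rd (major 3rd) → G##
5th (perfect 5th) → B#
7th (minor 7th) → D#
9th (major 9th) → F##
11th (augmented 11th) → A##

E#, G##, B#, D#, F##, A##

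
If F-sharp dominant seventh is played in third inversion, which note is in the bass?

E

F-sharp dominant seventh in root position is F#–A#–C#–E.
Third inversion places the seventh in the bass, which is E.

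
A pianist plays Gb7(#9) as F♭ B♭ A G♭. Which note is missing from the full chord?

Gb7(#9) = G♭, B♭, D♭, F♭, A. The voicing lacks the 5th (perfect 5th), D♭.

D♭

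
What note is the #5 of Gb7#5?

Gb7#5 is built on G♭; its 5th is an augmented 5th above the root.
A fifth above G uses the letter D, and the augmented 5th above G♭ is D.

D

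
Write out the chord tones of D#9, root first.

D#  F##  A#  C#  E#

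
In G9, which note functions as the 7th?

G9 is built on G; its 7th is a minor 7th above the root.
A seventh above G uses the letter F, and the minor 7th above G is F.

F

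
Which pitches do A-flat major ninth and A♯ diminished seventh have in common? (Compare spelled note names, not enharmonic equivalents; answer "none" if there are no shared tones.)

G

A-flat major ninth: Ab C Eb G Bb
A♯ diminished seventh: A# C# E G
Common to both → G.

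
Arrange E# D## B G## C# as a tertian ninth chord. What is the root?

C#

Arranged so that each adjacent pair is a third by letter name: C# – E# – G## – B – D##.
The bottom of that stack, C#, is the root (this is C# dominant seventh sharp nine sharp five).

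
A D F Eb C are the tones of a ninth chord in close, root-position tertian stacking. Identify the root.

Stacking in thirds gives D – F – A – C – Eb, so D is the root — D minor seventh flat nine.

D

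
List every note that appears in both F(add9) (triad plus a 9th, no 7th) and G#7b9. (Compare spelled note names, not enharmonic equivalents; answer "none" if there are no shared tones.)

A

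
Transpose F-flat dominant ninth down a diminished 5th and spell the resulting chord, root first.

B-flat – D – F – A-flat – C

A diminished 5th down from F-flat is B-flat, so the new chord is B-flat dominant ninth.
root → B-flat
3rd (major 3rd) → D
5th (perfect 5th) → F
7th (minor 7th) → A-flat
9th (major 9th) → C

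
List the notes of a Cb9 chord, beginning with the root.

Cb  Eb  Gb  Bbb  Db

Root Cb, quality dominant ninth:
Root: Cb
Major 3rd (3rd): Eb
Perfect 5th (5th): Gb
Minor 7th (7th): Bbb
Major 9th (9th): Db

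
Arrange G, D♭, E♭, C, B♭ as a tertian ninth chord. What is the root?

C

Arranged so that each adjacent pair is a third by letter name: C – E♭ – G – B♭ – D♭.
The bottom of that stack, C, is the root (this is C minor seventh flat nine).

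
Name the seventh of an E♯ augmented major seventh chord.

D##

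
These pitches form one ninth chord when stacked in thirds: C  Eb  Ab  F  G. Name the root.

F

Stacking in thirds gives F – Ab – C – Eb – G, so F is the root — F minor ninth.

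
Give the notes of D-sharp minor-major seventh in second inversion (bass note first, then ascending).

D-sharp minor-major seventh = D#–F#–A#–C##; second inversion → fifth (A#) lowest.

A#  C##  D#  F#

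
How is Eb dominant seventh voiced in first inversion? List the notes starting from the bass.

In root position, Eb dominant seventh is E-flat–G–B-flat–D-flat.
First inversion puts the third (G) in the bass.

G, B-flat, D-flat, E-flat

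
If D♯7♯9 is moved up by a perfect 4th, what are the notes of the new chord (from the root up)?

G# – B# – D# – F# – A##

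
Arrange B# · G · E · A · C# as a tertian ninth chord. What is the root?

A

Stacking in thirds gives A – C# – E – G – B#, so A is the root — A dominant seventh sharp nine.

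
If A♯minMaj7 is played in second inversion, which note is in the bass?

E#

A♯minMaj7 in root position is A#–C#–E#–G##.
Second inversion places the fifth in the bass, which is E#.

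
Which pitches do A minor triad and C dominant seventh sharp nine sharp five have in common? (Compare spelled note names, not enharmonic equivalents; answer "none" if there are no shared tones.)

C  E

A minor triad = A, C, E.
C dominant seventh sharp nine sharp five = C, E, G-sharp, B-flat, D-sharp.
Shared: C, E.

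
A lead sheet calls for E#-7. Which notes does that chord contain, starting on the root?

Root E♯, quality minor seventh:
Root: E♯
Minor 3rd (3rd): G♯
Perfect 5th (5th): B♯
Minor 7th (7th): D♯

E♯  G♯  B♯  D♯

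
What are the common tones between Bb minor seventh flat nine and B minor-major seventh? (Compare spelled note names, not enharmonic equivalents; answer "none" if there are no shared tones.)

none

Bb minor seventh flat nine: B-flat D-flat F A-flat C-flat
B minor-major seventh: B D F-sharp A-sharp
Common to both → none.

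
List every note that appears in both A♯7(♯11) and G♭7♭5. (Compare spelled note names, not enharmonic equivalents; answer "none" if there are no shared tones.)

none

A♯7(♯11): A# C## E# G# D##
G♭7♭5: Gb Bb Dbb Fb
Common to both → none.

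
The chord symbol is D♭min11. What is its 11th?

Gb

Root of D♭min11 = Db. The 11th is a perfect 11th: Db up a perfect 11th → Gb.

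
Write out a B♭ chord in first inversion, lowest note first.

D F Bb

B♭ = Bb–D–F; first inversion → third (D) lowest.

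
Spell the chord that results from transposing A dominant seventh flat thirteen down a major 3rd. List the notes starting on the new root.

A down a major 3rd → F. New chord: F dominant seventh flat thirteen.
Root: F
Major 3rd (3rd): A
Perfect 5th (5th): C
Minor 7th (7th): E-flat
Minor 13th (13th): D-flat

F – A – C – E-flat – D-flat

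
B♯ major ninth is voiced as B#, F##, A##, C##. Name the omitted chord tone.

B♯ major ninth = B#, D##, F##, A##, C##. The voicing lacks the 3rd (major 3rd), D##.

D##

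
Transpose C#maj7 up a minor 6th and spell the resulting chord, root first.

A  C#  E  G#

A minor 6th up from C# is A, so the new chord is A major seventh.
- root: A
- major 3rd: C#
- perfect 5th: E
- major 7th: G#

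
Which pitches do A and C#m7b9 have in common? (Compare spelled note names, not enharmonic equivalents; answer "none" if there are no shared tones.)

C#, E

A = A, C#, E.
C#m7b9 = C#, E, G#, B, D.
Shared: C#, E.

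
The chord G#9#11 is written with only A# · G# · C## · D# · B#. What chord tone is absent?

F#

G#9#11 = G#, B#, D#, F#, A#, C##. The voicing lacks the 7th (minor 7th), F#.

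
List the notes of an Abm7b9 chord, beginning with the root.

Ab, Cb, Eb, Gb, Bbb

Abm7b9 is a minor seventh flat nine built on Ab.
Ab — root
Cb — minor 3rd
Eb — perfect 5th
Gb — minor 7th
Bbb — minor 9th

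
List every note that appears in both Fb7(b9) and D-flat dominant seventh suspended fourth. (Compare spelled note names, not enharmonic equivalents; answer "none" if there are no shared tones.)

Fb7(b9) = Fb, Ab, Cb, Ebb, Gbb.
D-flat dominant seventh suspended fourth = Db, Gb, Ab, Cb.
Shared: Ab, Cb.

Ab  Cb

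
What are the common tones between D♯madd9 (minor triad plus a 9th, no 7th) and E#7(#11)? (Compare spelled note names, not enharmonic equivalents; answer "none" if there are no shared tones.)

D♯madd9: D♯ F♯ A♯ E♯
E#7(#11): E♯ G𝄪 B♯ D♯ A𝄪
Common to both → D♯, E♯.

D♯, E♯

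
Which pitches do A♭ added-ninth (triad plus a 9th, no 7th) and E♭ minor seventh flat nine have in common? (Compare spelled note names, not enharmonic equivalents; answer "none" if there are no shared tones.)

E-flat B-flat

A♭ added-ninth: A-flat C E-flat B-flat
E♭ minor seventh flat nine: E-flat G-flat B-flat D-flat F-flat
Common to both → E-flat, B-flat.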